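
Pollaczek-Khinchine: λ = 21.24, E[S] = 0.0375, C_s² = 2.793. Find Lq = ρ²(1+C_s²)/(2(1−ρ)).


ρ = λ·E[S] = 21.24·0.0375 = 0.7965
Lq = ρ²(1+C_s²)/(2(1−ρ)) = 0.6344·(1+2.793)/(2·0.2035)
= 0.6344·3.7930/0.4070 = 5.91235

Final: 5.91235


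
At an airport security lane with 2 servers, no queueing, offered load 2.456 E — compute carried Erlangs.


B(2,2.456) = 0.466005 (Erlang-B)
Carried load = a(1 − B) = 2.456·(1 − 0.466005) = 2.456·0.533995 = 1.3115 E

Final: 1.3115 Erlangs


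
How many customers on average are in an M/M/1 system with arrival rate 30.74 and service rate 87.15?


ρ = λ/μ = 30.74/87.15 = 0.3527
L = ρ/(1−ρ) = 0.3527/(1 − 0.3527) = 0.3527/0.6473 = 0.5449

Final: 0.5449


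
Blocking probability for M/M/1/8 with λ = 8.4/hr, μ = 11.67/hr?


ρ = λ/μ = 8.4/11.67 = 0.7198
P_K = (1−ρ)ρ^K/(1−ρ^(K+1)) = (0.2802·0.072056)/(1 − 0.051865)
= 0.020190/0.948135 = 0.021295

Final: 0.021295


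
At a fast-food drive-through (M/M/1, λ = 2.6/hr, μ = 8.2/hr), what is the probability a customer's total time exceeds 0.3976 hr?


W ~ Exponential(μ−λ) for M/M/1.
μ − λ = 8.2 − 2.6 = 5.6000
P(W > t) = e^{−(μ−λ)t} = e^{−2.2266} = 0.107899

Final: 0.107899


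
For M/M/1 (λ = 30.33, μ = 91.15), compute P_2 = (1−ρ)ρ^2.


ρ = 30.33/91.15 = 0.3327
P_n = (1−ρ)·ρ^n = (1 − 0.3327)·0.3327^2 = 0.6673·0.110721 = 0.073879

Final: 0.073879


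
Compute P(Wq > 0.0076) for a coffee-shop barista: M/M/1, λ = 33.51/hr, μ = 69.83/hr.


ρ = 33.51/69.83 = 0.4799
P(Wq > t) = ρ·e^{−(μ−λ)t} = 0.4799·e^{−0.2760}
= 0.4799·0.758789 = 0.364127

Final: 0.364127


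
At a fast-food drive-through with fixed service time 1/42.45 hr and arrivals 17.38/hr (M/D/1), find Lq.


ρ = 17.38/42.45 = 0.4094
M/D/1: Lq = ρ²/(2(1−ρ)) = 0.1676/(2·0.5906) = 0.14192

Final: 0.14192


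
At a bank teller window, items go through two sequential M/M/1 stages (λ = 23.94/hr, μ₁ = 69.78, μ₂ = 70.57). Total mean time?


Each node sees arrival rate λ = 23.94/hr (tandem ⇒ throughput preserved).
W₁ = 1/(μ₁−λ) = 1/(69.78−23.94) = 0.02182 hr
W₂ = 1/(μ₂−λ) = 1/(70.57−23.94) = 0.02145 hr
W_total = W₁ + W₂ = 0.02182 + 0.02145 = 0.04326 hr

Final: 0.04326 hr


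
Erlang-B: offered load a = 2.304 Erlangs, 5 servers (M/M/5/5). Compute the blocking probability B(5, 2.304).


B(c,a) = (a^c/c!) / Σ_{k=0}^{c} a^k/k!
a^5/5! = 0.541042
Σ terms (k=0..5): 1.00000 + 2.30400 + 2.65421 + 2.03843 + 1.17414 + 0.54104 = 9.711819
B = 0.541042/9.711819 = 0.055710

Final: 0.055710


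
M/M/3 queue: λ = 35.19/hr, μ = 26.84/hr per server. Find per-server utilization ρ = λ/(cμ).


ρ = λ/(cμ) = 35.19/(3·26.84) = 35.19/80.52 = 0.4370

Final: 0.4370


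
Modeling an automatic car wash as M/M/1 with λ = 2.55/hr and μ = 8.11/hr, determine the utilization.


ρ = λ/μ = 2.55/8.11 = 0.3144

Final: 0.3144


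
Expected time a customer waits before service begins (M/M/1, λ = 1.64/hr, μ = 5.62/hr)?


ρ = 1.64/5.62 = 0.2918
Wq = ρ/(μ−λ) = 0.2918/(5.62 − 1.64) = 0.2918/3.98 = 0.07332 hr

Final: 0.07332 hr


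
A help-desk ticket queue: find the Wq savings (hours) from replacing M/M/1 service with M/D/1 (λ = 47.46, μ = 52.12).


ρ = 47.46/52.12 = 0.9106
Wq(M/M/1) = ρ/(μ−λ) = 0.9106/4.66 = 0.19541 hr
Wq(M/D/1) = ρ/(2(μ−λ)) = 0.09770 hr
Savings = 0.19541 − 0.09770 = 0.09770 hr

Final: 0.09770 hr


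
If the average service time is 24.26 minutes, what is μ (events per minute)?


μ = 1/(service time) in consistent units.
1 minute = 1 min, so μ = 1/24.26 = 0.04122 per minute

Final: 0.04122 /min


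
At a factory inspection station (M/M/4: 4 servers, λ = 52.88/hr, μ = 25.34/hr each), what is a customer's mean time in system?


a = 2.0868; ρ = 0.5217; P₀ = 0.118611
Lq = P₀·a^c·ρ/(c!(1−ρ)²) = 0.21374
Wq = Lq/λ = 0.21374/52.88 = 0.004042 hr
W = Wq + 1/μ = 0.004042 + 0.03946 = 0.04351 hr

Final: 0.04351 hr


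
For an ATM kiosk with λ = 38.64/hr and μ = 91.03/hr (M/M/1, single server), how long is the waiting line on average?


ρ = 38.64/91.03 = 0.4245
Lq = ρ²/(1−ρ) = 0.1802/0.5755 = 0.3131

Final: 0.3131


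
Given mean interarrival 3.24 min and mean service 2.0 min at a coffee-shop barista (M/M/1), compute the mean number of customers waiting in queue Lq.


λ = 60/3.24 = 18.5185 /hr
μ = 60/2.0 = 30.0000 /hr
ρ = λ/μ = 18.5185/30.0000 = 0.6173
Lq = ρ²/(1−ρ) = 0.3810/0.3827 = 0.9956

Final: 0.9956


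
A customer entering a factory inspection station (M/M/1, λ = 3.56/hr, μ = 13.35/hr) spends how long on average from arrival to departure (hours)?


W = 1/(μ−λ) = 1/(13.35 − 3.56) = 1/9.79 = 0.1021 hr

Final: 0.1021 hr


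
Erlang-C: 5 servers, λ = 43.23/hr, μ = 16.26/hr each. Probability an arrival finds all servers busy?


a = λ/μ = 2.6587; ρ = a/5 = 0.5317
P₀ = 0.067700 (from M/M/c formula)
C(c,a) = [a^c/(c!(1−ρ))]·P₀ = [132.83835/(120·0.4683)]·0.067700
= 2.36401·0.067700 = 0.160045

Final: 0.160045


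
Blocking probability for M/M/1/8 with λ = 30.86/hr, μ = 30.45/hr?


ρ = λ/μ = 30.86/30.45 = 1.0135
P_K = (1−ρ)ρ^K/(1−ρ^(K+1)) = (-0.01346·1.112933)/(1 − 1.127918)
= -0.014985/-0.127918 = 0.117148

Final: 0.117148


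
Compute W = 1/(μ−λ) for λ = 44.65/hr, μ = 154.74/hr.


W = 1/(μ−λ) = 1/(154.74 − 44.65) = 1/110.09 = 0.009083 hr

Final: 0.009083 hr


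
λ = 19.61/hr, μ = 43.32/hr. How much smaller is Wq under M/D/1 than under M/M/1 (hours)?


ρ = 19.61/43.32 = 0.4527
Wq(M/M/1) = ρ/(μ−λ) = 0.4527/23.71 = 0.01909 hr
Wq(M/D/1) = ρ/(2(μ−λ)) = 0.009546 hr
Savings = 0.01909 − 0.009546 = 0.009546 hr

Final: 0.009546 hr


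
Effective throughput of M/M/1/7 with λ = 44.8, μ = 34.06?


ρ = 1.3153; P_K = (1−ρ)ρ^7/(1−ρ^8) = 0.269852
λ_eff = λ(1 − P_K) = 44.8·(1 − 0.269852) = 44.8·0.730148 = 32.7106 /hr

Final: 32.7106 /hr


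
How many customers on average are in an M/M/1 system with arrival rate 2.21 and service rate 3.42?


ρ = λ/μ = 2.21/3.42 = 0.6462
L = ρ/(1−ρ) = 0.6462/(1 − 0.6462) = 0.6462/0.3538 = 1.8264

Final: 1.8264


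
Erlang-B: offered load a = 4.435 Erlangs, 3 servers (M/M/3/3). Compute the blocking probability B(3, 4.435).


B(c,a) = (a^c/c!) / Σ_{k=0}^{c} a^k/k!
a^3/3! = 14.538835
Σ terms (k=0..3): 1.00000 + 4.43500 + 9.83461 + 14.53884 = 29.808448
B = 14.538835/29.808448 = 0.487742

Final: 0.487742


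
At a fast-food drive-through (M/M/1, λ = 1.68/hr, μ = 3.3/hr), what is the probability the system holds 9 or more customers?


ρ = 1.68/3.3 = 0.5091
P(N ≥ n) = ρ^n = 0.5091^9 = 0.002297

Final: 0.002297


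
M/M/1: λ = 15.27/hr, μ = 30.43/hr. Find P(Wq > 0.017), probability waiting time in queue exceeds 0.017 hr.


ρ = 15.27/30.43 = 0.5018
P(Wq > t) = ρ·e^{−(μ−λ)t} = 0.5018·e^{−0.2577}
= 0.5018·0.772812 = 0.387803

Final: 0.387803


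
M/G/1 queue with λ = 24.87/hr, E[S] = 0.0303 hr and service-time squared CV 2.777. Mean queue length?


ρ = λ·E[S] = 24.87·0.0303 = 0.7536
Lq = ρ²(1+C_s²)/(2(1−ρ)) = 0.5679·(1+2.777)/(2·0.2464)
= 0.5679·3.7770/0.4929 = 4.35155

Final: 4.35155


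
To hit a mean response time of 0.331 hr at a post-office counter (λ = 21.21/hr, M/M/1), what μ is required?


W = 1/(μ−λ) ⇒ μ − λ = 1/W = 1/0.331 = 3.0211
μ = λ + 1/W = 21.21 + 3.0211 = 24.2311 per hr

Final: 24.2311 /hr


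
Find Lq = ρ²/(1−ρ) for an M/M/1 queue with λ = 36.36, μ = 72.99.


ρ = 36.36/72.99 = 0.4982
Lq = ρ²/(1−ρ) = 0.2482/0.5018 = 0.4945

Final: 0.4945


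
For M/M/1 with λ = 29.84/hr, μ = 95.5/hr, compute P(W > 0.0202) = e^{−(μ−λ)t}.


W ~ Exponential(μ−λ) for M/M/1.
μ − λ = 95.5 − 29.84 = 65.6600
P(W > t) = e^{−(μ−λ)t} = e^{−1.3263} = 0.265449

Final: 0.265449


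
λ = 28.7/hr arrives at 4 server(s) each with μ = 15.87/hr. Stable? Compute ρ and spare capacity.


Total capacity cμ = 4·15.87 = 63.48/hr
ρ = λ/(cμ) = 28.7/63.48 = 0.4521
Stable ⇔ ρ < 1: YES
Spare capacity = cμ − λ = 63.48 − 28.7 = 34.78/hr

Final: ρ = 0.4521; stable; margin = 34.78/hr


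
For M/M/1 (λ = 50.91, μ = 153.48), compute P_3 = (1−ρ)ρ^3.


ρ = 50.91/153.48 = 0.3317
P_n = (1−ρ)·ρ^n = (1 − 0.3317)·0.3317^3 = 0.6683·0.036497 = 0.024391

Final: 0.024391


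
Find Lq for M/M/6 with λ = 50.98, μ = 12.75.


a = λ/μ = 3.9984; ρ = a/6 = 0.6664
P₀ = 0.016715
Lq = P₀·a^c·ρ / (c!·(1−ρ)²) = 0.016715·4086.37180·0.6664/(720·0.11129)
= 0.56809

Final: 0.56809


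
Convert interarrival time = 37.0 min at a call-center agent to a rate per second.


λ = 1/(interarrival time) in consistent units.
1 second = 0.0166667 min, so λ = 0.0166667/37.0 = 0.0004505 per second

Final: 0.0004505 /sec


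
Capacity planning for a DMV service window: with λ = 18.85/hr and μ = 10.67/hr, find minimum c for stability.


Stability requires cμ > λ ⇔ c > λ/μ.
λ/μ = 18.85/10.67 = 1.7666
Minimum integer c = ⌊1.7666⌋ + 1 = 2
Check: 2·10.67 = 21.34 > 18.85, while 1·10.67 = 10.67 ≤ 18.85

Final: 2 servers


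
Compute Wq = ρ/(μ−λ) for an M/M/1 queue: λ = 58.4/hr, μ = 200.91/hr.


ρ = 58.4/200.91 = 0.2907
Wq = ρ/(μ−λ) = 0.2907/(200.91 − 58.4) = 0.2907/142.51 = 0.002040 hr

Final: 0.002040 hr


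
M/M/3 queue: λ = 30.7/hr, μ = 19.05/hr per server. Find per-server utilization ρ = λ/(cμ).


ρ = λ/(cμ) = 30.7/(3·19.05) = 30.7/57.15 = 0.5372

Final: 0.5372


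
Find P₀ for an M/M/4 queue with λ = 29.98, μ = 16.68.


a = λ/μ = 29.98/16.68 = 1.7974; ρ = a/c = 0.4493
Σ_{k=0}^{3} a^k/k! (terms k=0..3) = 1.00000 + 1.79736 + 1.61526 + 0.96773 = 5.38035
Tail: a^4/(4!(1−ρ)) = 10.43620/(24·0.5507) = 0.78967
P₀ = 1/(5.38035 + 0.78967) = 1/6.17002 = 0.162074

Final: 0.162074


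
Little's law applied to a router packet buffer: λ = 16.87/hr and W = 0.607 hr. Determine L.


L = λW = 16.87·0.607 = 10.2401

Final: 10.2401


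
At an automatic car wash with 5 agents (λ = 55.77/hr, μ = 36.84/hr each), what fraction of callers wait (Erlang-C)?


a = λ/μ = 1.5138; ρ = a/5 = 0.3028
P₀ = 0.219694 (from M/M/c formula)
C(c,a) = [a^c/(c!(1−ρ))]·P₀ = [7.95070/(120·0.6972)]·0.219694
= 0.09503·0.219694 = 0.020877

Final: 0.020877


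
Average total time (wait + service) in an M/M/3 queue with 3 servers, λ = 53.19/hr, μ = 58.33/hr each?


a = 0.9119; ρ = 0.3040; P₀ = 0.398532
Lq = P₀·a^c·ρ/(c!(1−ρ)²) = 0.03160
Wq = Lq/λ = 0.03160/53.19 = 0.0005941 hr
W = Wq + 1/μ = 0.0005941 + 0.01714 = 0.01774 hr

Final: 0.01774 hr


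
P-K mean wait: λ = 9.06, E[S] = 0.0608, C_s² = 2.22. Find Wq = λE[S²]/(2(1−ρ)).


ρ = λ·E[S] = 9.06·0.0608 = 0.5508
E[S²] = E[S]²(1+C_s²) = 0.0608²·(1+2.22) = 0.011903
Wq = λ·E[S²]/(2(1−ρ)) = 9.06·0.011903/(2·0.4492) = 0.12005 hr

Final: 0.12005 hr


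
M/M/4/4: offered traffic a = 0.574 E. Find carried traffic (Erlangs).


B(4,0.574) = 0.002549 (Erlang-B)
Carried load = a(1 − B) = 0.574·(1 − 0.002549) = 0.574·0.997451 = 0.5725 E

Final: 0.5725 Erlangs


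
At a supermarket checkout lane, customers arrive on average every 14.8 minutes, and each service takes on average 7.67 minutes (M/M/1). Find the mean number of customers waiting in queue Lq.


λ = 60/14.8 = 4.0541 /hr
μ = 60/7.67 = 7.8227 /hr
ρ = λ/μ = 4.0541/7.8227 = 0.5182
Lq = ρ²/(1−ρ) = 0.2686/0.4818 = 0.5575

Final: 0.5575


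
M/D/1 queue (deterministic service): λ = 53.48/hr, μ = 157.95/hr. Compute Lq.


ρ = 53.48/157.95 = 0.3386
M/D/1: Lq = ρ²/(2(1−ρ)) = 0.1146/(2·0.6614) = 0.08666

Final: 0.08666


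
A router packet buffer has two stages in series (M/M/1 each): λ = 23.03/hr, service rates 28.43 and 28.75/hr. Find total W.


Each node sees arrival rate λ = 23.03/hr (tandem ⇒ throughput preserved).
W₁ = 1/(μ₁−λ) = 1/(28.43−23.03) = 0.18519 hr
W₂ = 1/(μ₂−λ) = 1/(28.75−23.03) = 0.17483 hr
W_total = W₁ + W₂ = 0.18519 + 0.17483 = 0.36001 hr

Final: 0.36001 hr


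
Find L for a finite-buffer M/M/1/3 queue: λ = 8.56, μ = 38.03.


ρ = 8.56/38.03 = 0.2251
L = ρ[1 − (K+1)ρ^K + Kρ^(K+1)] / [(1−ρ)(1−ρ^(K+1))]
Numerator: 0.2251·(1 − 4·0.011404 + 3·0.002567) = 0.216552
Denominator: (0.7749)·(0.997433) = 0.772926
L = 0.216552/0.772926 = 0.2802

Final: 0.2802


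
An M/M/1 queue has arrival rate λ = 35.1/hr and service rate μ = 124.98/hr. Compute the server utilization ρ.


ρ = λ/μ = 35.1/124.98 = 0.2808

Final: 0.2808


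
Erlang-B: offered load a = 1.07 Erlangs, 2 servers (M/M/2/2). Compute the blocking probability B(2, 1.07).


B(c,a) = (a^c/c!) / Σ_{k=0}^{c} a^k/k!
a^2/2! = 0.572450
Σ terms (k=0..2): 1.00000 + 1.07000 + 0.57245 = 2.642450
B = 0.572450/2.642450 = 0.216636

Final: 0.216636


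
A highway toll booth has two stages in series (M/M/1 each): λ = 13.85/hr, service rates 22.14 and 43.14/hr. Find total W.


Each node sees arrival rate λ = 13.85/hr (tandem ⇒ throughput preserved).
W₁ = 1/(μ₁−λ) = 1/(22.14−13.85) = 0.12063 hr
W₂ = 1/(μ₂−λ) = 1/(43.14−13.85) = 0.03414 hr
W_total = W₁ + W₂ = 0.12063 + 0.03414 = 0.15477 hr

Final: 0.15477 hr


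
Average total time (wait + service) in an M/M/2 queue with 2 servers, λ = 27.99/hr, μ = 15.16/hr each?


a = 1.8463; ρ = 0.9232; P₀ = 0.039959
Lq = P₀·a^c·ρ/(c!(1−ρ)²) = 10.64659
Wq = Lq/λ = 10.64659/27.99 = 0.38037 hr
W = Wq + 1/μ = 0.38037 + 0.06596 = 0.44633 hr

Final: 0.44633 hr


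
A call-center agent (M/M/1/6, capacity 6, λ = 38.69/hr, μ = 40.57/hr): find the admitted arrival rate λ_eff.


ρ = 0.9537; P_K = (1−ρ)ρ^6/(1−ρ^7) = 0.123347
λ_eff = λ(1 − P_K) = 38.69·(1 − 0.123347) = 38.69·0.876653 = 33.9177 /hr

Final: 33.9177 /hr


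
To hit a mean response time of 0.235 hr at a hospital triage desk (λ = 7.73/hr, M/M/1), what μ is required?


W = 1/(μ−λ) ⇒ μ − λ = 1/W = 1/0.235 = 4.2553
μ = λ + 1/W = 7.73 + 4.2553 = 11.9853 per hr

Final: 11.9853 /hr


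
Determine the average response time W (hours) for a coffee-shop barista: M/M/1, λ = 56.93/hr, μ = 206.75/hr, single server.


W = 1/(μ−λ) = 1/(206.75 − 56.93) = 1/149.82 = 0.006675 hr

Final: 0.006675 hr


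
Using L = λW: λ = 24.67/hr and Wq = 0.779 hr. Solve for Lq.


Lq = λWq = 24.67·0.779 = 19.2179

Final: 19.2179


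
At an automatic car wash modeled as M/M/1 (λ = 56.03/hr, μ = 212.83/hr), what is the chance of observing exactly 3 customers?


ρ = 56.03/212.83 = 0.2633
P_n = (1−ρ)·ρ^n = (1 − 0.2633)·0.2633^3 = 0.7367·0.018246 = 0.013442

Final: 0.013442


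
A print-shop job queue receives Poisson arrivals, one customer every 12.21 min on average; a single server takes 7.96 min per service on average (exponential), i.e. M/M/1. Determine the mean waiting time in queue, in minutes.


λ = 60/12.21 = 4.9140 /hr
μ = 60/7.96 = 7.5377 /hr
ρ = λ/μ = 4.9140/7.5377 = 0.6519
Wq = ρ/(μ−λ) = 0.6519/(7.5377−4.9140) = 0.24848 hr
In minutes: 0.24848·60 = 14.909 min

Final: 14.909 min


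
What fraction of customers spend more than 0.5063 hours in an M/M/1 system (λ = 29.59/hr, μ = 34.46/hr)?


W ~ Exponential(μ−λ) for M/M/1.
μ − λ = 34.46 − 29.59 = 4.8700
P(W > t) = e^{−(μ−λ)t} = e^{−2.4657} = 0.084951

Final: 0.084951


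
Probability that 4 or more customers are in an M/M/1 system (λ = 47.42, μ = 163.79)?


ρ = 47.42/163.79 = 0.2895
P(N ≥ n) = ρ^n = 0.2895^4 = 0.007026

Final: 0.007026


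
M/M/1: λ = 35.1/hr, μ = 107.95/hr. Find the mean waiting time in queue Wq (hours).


ρ = 35.1/107.95 = 0.3252
Wq = ρ/(μ−λ) = 0.3252/(107.95 − 35.1) = 0.3252/72.85 = 0.004463 hr

Final: 0.004463 hr


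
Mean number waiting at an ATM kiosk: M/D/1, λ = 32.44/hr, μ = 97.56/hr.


ρ = 32.44/97.56 = 0.3325
M/D/1: Lq = ρ²/(2(1−ρ)) = 0.1106/(2·0.6675) = 0.08282

Final: 0.08282


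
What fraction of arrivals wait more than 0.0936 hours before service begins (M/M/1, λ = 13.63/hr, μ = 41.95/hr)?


ρ = 13.63/41.95 = 0.3249
P(Wq > t) = ρ·e^{−(μ−λ)t} = 0.3249·e^{−2.6508}
= 0.3249·0.070598 = 0.022938

Final: 0.022938


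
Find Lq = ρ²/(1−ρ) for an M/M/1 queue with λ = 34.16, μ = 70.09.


ρ = 34.16/70.09 = 0.4874
Lq = ρ²/(1−ρ) = 0.2375/0.5126 = 0.4634

Final: 0.4634


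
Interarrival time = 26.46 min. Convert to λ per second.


λ = 1/(interarrival time) in consistent units.
1 second = 0.0166667 min, so λ = 0.0166667/26.46 = 0.0006299 per second

Final: 0.0006299 /sec


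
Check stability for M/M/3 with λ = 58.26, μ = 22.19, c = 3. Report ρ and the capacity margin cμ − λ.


Total capacity cμ = 3·22.19 = 66.57/hr
ρ = λ/(cμ) = 58.26/66.57 = 0.8752
Stable ⇔ ρ < 1: YES
Spare capacity = cμ − λ = 66.57 − 58.26 = 8.31/hr

Final: ρ = 0.8752; stable; margin = 8.31/hr


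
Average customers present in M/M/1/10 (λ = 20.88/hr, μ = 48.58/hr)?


ρ = 20.88/48.58 = 0.4298
L = ρ[1 − (K+1)ρ^K + Kρ^(K+1)] / [(1−ρ)(1−ρ^(K+1))]
Numerator: 0.4298·(1 − 11·0.0002151 + 10·0.00009247) = 0.429187
Denominator: (0.5702)·(0.999908) = 0.570141
L = 0.429187/0.570141 = 0.7528

Final: 0.7528


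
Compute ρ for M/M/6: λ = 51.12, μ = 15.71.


ρ = λ/(cμ) = 51.12/(6·15.71) = 51.12/94.26 = 0.5423

Final: 0.5423


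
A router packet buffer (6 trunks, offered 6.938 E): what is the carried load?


B(6,6.938) = 0.327443 (Erlang-B)
Carried load = a(1 − B) = 6.938·(1 − 0.327443) = 6.938·0.672557 = 4.6662 E

Final: 4.6662 Erlangs


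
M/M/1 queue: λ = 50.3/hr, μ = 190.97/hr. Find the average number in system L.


ρ = λ/μ = 50.3/190.97 = 0.2634
L = ρ/(1−ρ) = 0.2634/(1 − 0.2634) = 0.2634/0.7366 = 0.3576

Final: 0.3576


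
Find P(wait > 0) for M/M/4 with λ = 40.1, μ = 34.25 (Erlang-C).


a = λ/μ = 1.1708; ρ = a/4 = 0.2927
P₀ = 0.309179 (from M/M/c formula)
C(c,a) = [a^c/(c!(1−ρ))]·P₀ = [1.87904/(24·0.7073)]·0.309179
= 0.11069·0.309179 = 0.034224

Final: 0.034224


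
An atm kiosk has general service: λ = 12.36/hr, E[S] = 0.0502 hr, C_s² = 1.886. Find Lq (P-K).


ρ = λ·E[S] = 12.36·0.0502 = 0.6205
Lq = ρ²(1+C_s²)/(2(1−ρ)) = 0.3850·(1+1.886)/(2·0.3795)
= 0.3850·2.8860/0.7591 = 1.46375

Final: 1.46375


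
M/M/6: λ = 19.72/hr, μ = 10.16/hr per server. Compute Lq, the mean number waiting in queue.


a = λ/μ = 1.9409; ρ = a/6 = 0.3235
P₀ = 0.143391
Lq = P₀·a^c·ρ / (c!·(1−ρ)²) = 0.143391·53.46619·0.3235/(720·0.45766)
= 0.007526

Final: 0.007526


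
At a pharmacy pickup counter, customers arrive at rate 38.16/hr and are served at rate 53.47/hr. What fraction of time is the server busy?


ρ = λ/μ = 38.16/53.47 = 0.7137

Final: 0.7137


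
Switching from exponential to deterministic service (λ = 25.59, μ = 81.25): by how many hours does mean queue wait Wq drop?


ρ = 25.59/81.25 = 0.3150
Wq(M/M/1) = ρ/(μ−λ) = 0.3150/55.66 = 0.005659 hr
Wq(M/D/1) = ρ/(2(μ−λ)) = 0.002829 hr
Savings = 0.005659 − 0.002829 = 0.002829 hr

Final: 0.002829 hr


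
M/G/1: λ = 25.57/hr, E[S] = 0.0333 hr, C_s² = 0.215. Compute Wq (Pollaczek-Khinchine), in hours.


ρ = λ·E[S] = 25.57·0.0333 = 0.8515
E[S²] = E[S]²(1+C_s²) = 0.0333²·(1+0.215) = 0.001347
Wq = λ·E[S²]/(2(1−ρ)) = 25.57·0.001347/(2·0.1485) = 0.11598 hr

Final: 0.11598 hr


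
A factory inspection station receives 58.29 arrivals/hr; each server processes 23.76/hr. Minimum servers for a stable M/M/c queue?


Stability requires cμ > λ ⇔ c > λ/μ.
λ/μ = 58.29/23.76 = 2.4533
Minimum integer c = ⌊2.4533⌋ + 1 = 3
Check: 3·23.76 = 71.28 > 58.29, while 2·23.76 = 47.52 ≤ 58.29

Final: 3 servers


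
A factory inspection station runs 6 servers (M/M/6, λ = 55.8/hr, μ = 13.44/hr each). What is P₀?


a = λ/μ = 55.8/13.44 = 4.1518; ρ = a/c = 0.6920
Σ_{k=0}^{5} a^k/k! (terms k=0..5) = 1.00000 + 4.15179 + 8.61866 + 11.92761 + 12.38022 + 10.28001 = 48.35829
Tail: a^6/(6!(1−ρ)) = 5121.64628/(720·0.3080) = 23.09277
P₀ = 1/(48.35829 + 23.09277) = 1/71.45106 = 0.013996

Final: 0.013996


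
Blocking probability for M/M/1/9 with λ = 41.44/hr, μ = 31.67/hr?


ρ = λ/μ = 41.44/31.67 = 1.3085
P_K = (1−ρ)ρ^K/(1−ρ^(K+1)) = (-0.3085·11.244629)/(1 − 14.713528)
= -3.468899/-13.713528 = 0.252955

Final: 0.252955


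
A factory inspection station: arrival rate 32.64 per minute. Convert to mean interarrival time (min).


Mean interarrival time = 1/λ = 1/32.64 minute = 0.03064 minute
In minutes: 0.03064 × 1 = 0.03064 min

Final: 0.03064 min


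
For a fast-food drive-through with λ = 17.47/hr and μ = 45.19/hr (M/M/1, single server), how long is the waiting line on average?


ρ = 17.47/45.19 = 0.3866
Lq = ρ²/(1−ρ) = 0.1495/0.6134 = 0.2436

Final: 0.2436


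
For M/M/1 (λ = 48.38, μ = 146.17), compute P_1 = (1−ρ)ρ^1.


ρ = 48.38/146.17 = 0.3310
P_n = (1−ρ)·ρ^n = (1 − 0.3310)·0.3310^1 = 0.6690·0.330984 = 0.221434

Final: 0.221434


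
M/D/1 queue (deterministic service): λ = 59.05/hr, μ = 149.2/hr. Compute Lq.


ρ = 59.05/149.2 = 0.3958
M/D/1: Lq = ρ²/(2(1−ρ)) = 0.1566/(2·0.6042) = 0.12962

Final: 0.12962


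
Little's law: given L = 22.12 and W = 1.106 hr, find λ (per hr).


λ = L/W = 22.12/1.106 = 20.0000 /hr

Final: 20.0000 /hr


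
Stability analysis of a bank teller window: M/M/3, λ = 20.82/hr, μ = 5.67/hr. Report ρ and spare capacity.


Total capacity cμ = 3·5.67 = 17.01/hr
ρ = λ/(cμ) = 20.82/17.01 = 1.2240
Stable ⇔ ρ < 1: NO
Spare capacity = cμ − λ = 17.01 − 20.82 = -3.81/hr

Final: ρ = 1.2240; unstable; margin = -3.81/hr


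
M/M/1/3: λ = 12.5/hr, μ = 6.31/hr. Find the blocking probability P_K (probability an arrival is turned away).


ρ = λ/μ = 12.5/6.31 = 1.9810
P_K = (1−ρ)ρ^K/(1−ρ^(K+1)) = (-0.9810·7.773954)/(1 − 15.400067)
= -7.626113/-14.400067 = 0.529589

Final: 0.529589


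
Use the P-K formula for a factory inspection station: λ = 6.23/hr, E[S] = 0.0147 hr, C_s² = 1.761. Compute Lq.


ρ = λ·E[S] = 6.23·0.0147 = 0.09158
Lq = ρ²(1+C_s²)/(2(1−ρ)) = 0.008387·(1+1.761)/(2·0.9084)
= 0.008387·2.7610/1.8168 = 0.01275

Final: 0.01275


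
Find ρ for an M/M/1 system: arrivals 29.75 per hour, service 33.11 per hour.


ρ = λ/μ = 29.75/33.11 = 0.8985

Final: 0.8985


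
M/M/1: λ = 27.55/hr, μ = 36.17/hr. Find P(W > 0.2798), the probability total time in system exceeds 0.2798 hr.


W ~ Exponential(μ−λ) for M/M/1.
μ − λ = 36.17 − 27.55 = 8.6200
P(W > t) = e^{−(μ−λ)t} = e^{−2.4119} = 0.089647

Final: 0.089647


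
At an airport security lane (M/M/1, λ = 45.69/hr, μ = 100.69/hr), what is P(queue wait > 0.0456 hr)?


ρ = 45.69/100.69 = 0.4538
P(Wq > t) = ρ·e^{−(μ−λ)t} = 0.4538·e^{−2.5080}
= 0.4538·0.081431 = 0.036951

Final: 0.036951


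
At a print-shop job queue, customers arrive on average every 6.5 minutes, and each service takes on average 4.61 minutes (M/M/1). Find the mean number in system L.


λ = 60/6.5 = 9.2308 /hr
μ = 60/4.61 = 13.0152 /hr
ρ = λ/μ = 9.2308/13.0152 = 0.7092
L = ρ/(1−ρ) = 0.7092/0.2908 = 2.4392

Final: 2.4392


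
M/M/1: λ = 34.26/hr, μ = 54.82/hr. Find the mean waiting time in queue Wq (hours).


ρ = 34.26/54.82 = 0.6250
Wq = ρ/(μ−λ) = 0.6250/(54.82 − 34.26) = 0.6250/20.56 = 0.03040 hr

Final: 0.03040 hr


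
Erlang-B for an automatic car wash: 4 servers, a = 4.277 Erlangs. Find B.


B(c,a) = (a^c/c!) / Σ_{k=0}^{c} a^k/k!
a^4/4! = 13.942664
Σ terms (k=0..4): 1.00000 + 4.27700 + 9.14636 + 13.03967 + 13.94266 = 41.405695
B = 13.942664/41.405695 = 0.336733

Final: 0.336733


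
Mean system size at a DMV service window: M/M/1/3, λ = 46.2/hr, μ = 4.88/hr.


ρ = 46.2/4.88 = 9.4672
L = ρ[1 − (K+1)ρ^K + Kρ^(K+1)] / [(1−ρ)(1−ρ^(K+1))]
Numerator: 9.4672·(1 − 4·848.528552 + 3·8033.200640) = 196032.732022
Denominator: (-8.4672)·(-8032.200640) = 68010.354603
L = 196032.732022/68010.354603 = 2.8824

Final: 2.8824


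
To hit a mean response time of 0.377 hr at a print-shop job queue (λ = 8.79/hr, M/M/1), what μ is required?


W = 1/(μ−λ) ⇒ μ − λ = 1/W = 1/0.377 = 2.6525
μ = λ + 1/W = 8.79 + 2.6525 = 11.4425 per hr

Final: 11.4425 /hr


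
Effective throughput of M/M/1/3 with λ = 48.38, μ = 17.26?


ρ = 2.8030; P_K = (1−ρ)ρ^3/(1−ρ^4) = 0.653833
λ_eff = λ(1 − P_K) = 48.38·(1 − 0.653833) = 48.38·0.346167 = 16.7476 /hr

Final: 16.7476 /hr


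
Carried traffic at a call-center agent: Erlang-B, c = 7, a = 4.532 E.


B(7,4.532) = 0.092040 (Erlang-B)
Carried load = a(1 − B) = 4.532·(1 − 0.092040) = 4.532·0.907960 = 4.1149 E

Final: 4.1149 Erlangs


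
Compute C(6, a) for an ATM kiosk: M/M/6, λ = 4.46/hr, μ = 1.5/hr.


a = λ/μ = 2.9733; ρ = a/6 = 0.4956
P₀ = 0.050326 (from M/M/c formula)
C(c,a) = [a^c/(c!(1−ρ))]·P₀ = [690.97383/(720·0.5044)]·0.050326
= 1.90246·0.050326 = 0.095744

Final: 0.095744


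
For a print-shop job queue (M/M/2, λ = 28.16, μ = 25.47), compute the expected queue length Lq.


a = λ/μ = 1.1056; ρ = a/2 = 0.5528
P₀ = 0.287990
Lq = P₀·a^c·ρ / (c!·(1−ρ)²) = 0.287990·1.22238·0.5528/(2·0.19998)
= 0.48656

Final: 0.48656


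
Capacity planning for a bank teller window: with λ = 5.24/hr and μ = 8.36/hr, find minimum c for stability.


Stability requires cμ > λ ⇔ c > λ/μ.
λ/μ = 5.24/8.36 = 0.6268
Minimum integer c = ⌊0.6268⌋ + 1 = 1
Check: 1·8.36 = 8.36 > 5.24, while 0·8.36 = 0.00 ≤ 5.24

Final: 1 servers


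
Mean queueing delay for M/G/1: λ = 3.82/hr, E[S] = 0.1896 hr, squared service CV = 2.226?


ρ = λ·E[S] = 3.82·0.1896 = 0.7243
E[S²] = E[S]²(1+C_s²) = 0.1896²·(1+2.226) = 0.115969
Wq = λ·E[S²]/(2(1−ρ)) = 3.82·0.115969/(2·0.2757) = 0.80333 hr

Final: 0.80333 hr


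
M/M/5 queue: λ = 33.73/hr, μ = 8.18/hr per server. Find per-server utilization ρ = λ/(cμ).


ρ = λ/(cμ) = 33.73/(5·8.18) = 33.73/40.90 = 0.8247

Final: 0.8247


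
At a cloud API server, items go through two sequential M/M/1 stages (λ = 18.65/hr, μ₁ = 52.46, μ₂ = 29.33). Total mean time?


Each node sees arrival rate λ = 18.65/hr (tandem ⇒ throughput preserved).
W₁ = 1/(μ₁−λ) = 1/(52.46−18.65) = 0.02958 hr
W₂ = 1/(μ₂−λ) = 1/(29.33−18.65) = 0.09363 hr
W_total = W₁ + W₂ = 0.02958 + 0.09363 = 0.12321 hr

Final: 0.12321 hr


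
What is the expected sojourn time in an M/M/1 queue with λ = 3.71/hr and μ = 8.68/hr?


W = 1/(μ−λ) = 1/(8.68 − 3.71) = 1/4.97 = 0.2012 hr

Final: 0.2012 hr


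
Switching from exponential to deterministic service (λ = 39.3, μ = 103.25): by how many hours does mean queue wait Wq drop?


ρ = 39.3/103.25 = 0.3806
Wq(M/M/1) = ρ/(μ−λ) = 0.3806/63.95 = 0.005952 hr
Wq(M/D/1) = ρ/(2(μ−λ)) = 0.002976 hr
Savings = 0.005952 − 0.002976 = 0.002976 hr

Final: 0.002976 hr


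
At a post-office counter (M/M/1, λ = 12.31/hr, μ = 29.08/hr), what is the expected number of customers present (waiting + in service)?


ρ = λ/μ = 12.31/29.08 = 0.4233
L = ρ/(1−ρ) = 0.4233/(1 − 0.4233) = 0.4233/0.5767 = 0.7340

Final: 0.7340


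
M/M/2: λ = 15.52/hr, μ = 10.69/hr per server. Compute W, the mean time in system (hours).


a = 1.4518; ρ = 0.7259; P₀ = 0.158808
Lq = P₀·a^c·ρ/(c!(1−ρ)²) = 1.61724
Wq = Lq/λ = 1.61724/15.52 = 0.10420 hr
W = Wq + 1/μ = 0.10420 + 0.09355 = 0.19775 hr

Final: 0.19775 hr


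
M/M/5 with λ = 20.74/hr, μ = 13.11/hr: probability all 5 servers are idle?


a = λ/μ = 20.74/13.11 = 1.5820; ρ = a/c = 0.3164
Σ_{k=0}^{4} a^k/k! (terms k=0..4) = 1.00000 + 1.58200 + 1.25136 + 0.65988 + 0.26098 = 4.75422
Tail: a^5/(5!(1−ρ)) = 9.90901/(120·0.6836) = 0.12079
P₀ = 1/(4.75422 + 0.12079) = 1/4.87502 = 0.205127

Final: 0.205127


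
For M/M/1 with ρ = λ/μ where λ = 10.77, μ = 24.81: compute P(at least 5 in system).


ρ = 10.77/24.81 = 0.4341
P(N ≥ n) = ρ^n = 0.4341^5 = 0.015415

Final: 0.015415


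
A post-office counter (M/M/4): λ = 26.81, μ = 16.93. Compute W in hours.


a = 1.5836; ρ = 0.3959; P₀ = 0.202714
Lq = P₀·a^c·ρ/(c!(1−ρ)²) = 0.05762
Wq = Lq/λ = 0.05762/26.81 = 0.002149 hr
W = Wq + 1/μ = 0.002149 + 0.05907 = 0.06122 hr

Final: 0.06122 hr


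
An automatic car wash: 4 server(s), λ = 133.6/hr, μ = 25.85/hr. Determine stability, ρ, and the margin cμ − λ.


Total capacity cμ = 4·25.85 = 103.40/hr
ρ = λ/(cμ) = 133.6/103.40 = 1.2921
Stable ⇔ ρ < 1: NO
Spare capacity = cμ − λ = 103.40 − 133.6 = -30.20/hr

Final: ρ = 1.2921; unstable; margin = -30.20/hr


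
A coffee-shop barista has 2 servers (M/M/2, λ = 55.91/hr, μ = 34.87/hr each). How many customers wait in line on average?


a = λ/μ = 1.6034; ρ = a/2 = 0.8017
P₀ = 0.110068
Lq = P₀·a^c·ρ / (c!·(1−ρ)²) = 0.110068·2.57084·0.8017/(2·0.03933)
= 2.88424

Final: 2.88424


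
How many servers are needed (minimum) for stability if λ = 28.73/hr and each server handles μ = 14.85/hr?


Stability requires cμ > λ ⇔ c > λ/μ.
λ/μ = 28.73/14.85 = 1.9347
Minimum integer c = ⌊1.9347⌋ + 1 = 2
Check: 2·14.85 = 29.70 > 28.73, while 1·14.85 = 14.85 ≤ 28.73

Final: 2 servers


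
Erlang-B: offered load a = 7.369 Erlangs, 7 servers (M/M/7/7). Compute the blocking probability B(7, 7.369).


B(c,a) = (a^c/c!) / Σ_{k=0}^{c} a^k/k!
a^7/7! = 234.115064
Σ terms (k=0..7): 1.00000 + 7.36900 + 27.15108 + 66.69210 + 122.86353 + 181.07627 + 222.39184 + 234.11506 = 862.658883
B = 234.115064/862.658883 = 0.271388

Final: 0.271388


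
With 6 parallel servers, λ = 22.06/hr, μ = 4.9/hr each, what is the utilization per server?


ρ = λ/(cμ) = 22.06/(6·4.9) = 22.06/29.40 = 0.7503

Final: 0.7503


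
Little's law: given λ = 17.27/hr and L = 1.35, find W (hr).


W = L/λ = 1.35/17.27 = 0.07817 hr

Final: 0.07817 hr


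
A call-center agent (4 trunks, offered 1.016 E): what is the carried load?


B(4,1.016) = 0.016137 (Erlang-B)
Carried load = a(1 − B) = 1.016·(1 − 0.016137) = 1.016·0.983863 = 0.9996 E

Final: 0.9996 Erlangs


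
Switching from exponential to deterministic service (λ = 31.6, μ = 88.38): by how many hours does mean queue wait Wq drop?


ρ = 31.6/88.38 = 0.3575
Wq(M/M/1) = ρ/(μ−λ) = 0.3575/56.78 = 0.006297 hr
Wq(M/D/1) = ρ/(2(μ−λ)) = 0.003149 hr
Savings = 0.006297 − 0.003149 = 0.003149 hr

Final: 0.003149 hr


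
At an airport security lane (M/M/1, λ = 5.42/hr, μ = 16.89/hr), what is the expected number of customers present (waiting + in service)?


ρ = λ/μ = 5.42/16.89 = 0.3209
L = ρ/(1−ρ) = 0.3209/(1 − 0.3209) = 0.3209/0.6791 = 0.4725

Final: 0.4725


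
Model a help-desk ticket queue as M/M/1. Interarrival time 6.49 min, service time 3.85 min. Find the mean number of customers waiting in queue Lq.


λ = 60/6.49 = 9.2450 /hr
μ = 60/3.85 = 15.5844 /hr
ρ = λ/μ = 9.2450/15.5844 = 0.5932
Lq = ρ²/(1−ρ) = 0.3519/0.4068 = 0.8651

Final: 0.8651


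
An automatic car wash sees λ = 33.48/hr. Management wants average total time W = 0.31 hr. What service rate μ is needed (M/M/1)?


W = 1/(μ−λ) ⇒ μ − λ = 1/W = 1/0.31 = 3.2258
μ = λ + 1/W = 33.48 + 3.2258 = 36.7058 per hr

Final: 36.7058 /hr


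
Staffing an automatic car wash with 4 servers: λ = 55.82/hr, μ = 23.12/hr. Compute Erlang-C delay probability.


a = λ/μ = 2.4144; ρ = a/4 = 0.6036
P₀ = 0.081659 (from M/M/c formula)
C(c,a) = [a^c/(c!(1−ρ))]·P₀ = [33.97880/(24·0.3964)]·0.081659
= 3.57151·0.081659 = 0.291646

Final: 0.291646


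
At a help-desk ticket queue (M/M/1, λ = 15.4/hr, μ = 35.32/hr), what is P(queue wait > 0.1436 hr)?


ρ = 15.4/35.32 = 0.4360
P(Wq > t) = ρ·e^{−(μ−λ)t} = 0.4360·e^{−2.8605}
= 0.4360·0.057239 = 0.024957

Final: 0.024957


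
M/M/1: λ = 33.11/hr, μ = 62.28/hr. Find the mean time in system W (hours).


W = 1/(μ−λ) = 1/(62.28 − 33.11) = 1/29.17 = 0.03428 hr

Final: 0.03428 hr


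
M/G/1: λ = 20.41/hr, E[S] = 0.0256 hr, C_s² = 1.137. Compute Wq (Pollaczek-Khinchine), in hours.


ρ = λ·E[S] = 20.41·0.0256 = 0.5225
E[S²] = E[S]²(1+C_s²) = 0.0256²·(1+1.137) = 0.001401
Wq = λ·E[S²]/(2(1−ρ)) = 20.41·0.001401/(2·0.4775) = 0.02993 hr

Final: 0.02993 hr


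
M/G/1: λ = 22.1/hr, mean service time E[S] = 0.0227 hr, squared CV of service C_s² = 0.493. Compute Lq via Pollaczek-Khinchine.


ρ = λ·E[S] = 22.1·0.0227 = 0.5017
Lq = ρ²(1+C_s²)/(2(1−ρ)) = 0.2517·(1+0.493)/(2·0.4983)
= 0.2517·1.4930/0.9967 = 0.37701

Final: 0.37701


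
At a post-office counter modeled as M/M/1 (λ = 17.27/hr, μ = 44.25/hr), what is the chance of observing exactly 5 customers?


ρ = 17.27/44.25 = 0.3903
P_n = (1−ρ)·ρ^n = (1 − 0.3903)·0.3903^5 = 0.6097·0.009055 = 0.005521

Final: 0.005521


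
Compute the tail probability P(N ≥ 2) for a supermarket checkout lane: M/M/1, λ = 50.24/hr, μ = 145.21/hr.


ρ = 50.24/145.21 = 0.3460
P(N ≥ n) = ρ^n = 0.3460^2 = 0.119703

Final: 0.119703


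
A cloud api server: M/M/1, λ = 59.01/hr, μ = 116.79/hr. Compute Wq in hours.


ρ = 59.01/116.79 = 0.5053
Wq = ρ/(μ−λ) = 0.5053/(116.79 − 59.01) = 0.5053/57.78 = 0.008745 hr

Final: 0.008745 hr


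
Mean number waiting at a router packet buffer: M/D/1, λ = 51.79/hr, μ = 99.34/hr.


ρ = 51.79/99.34 = 0.5213
M/D/1: Lq = ρ²/(2(1−ρ)) = 0.2718/(2·0.4787) = 0.28391

Final: 0.28391


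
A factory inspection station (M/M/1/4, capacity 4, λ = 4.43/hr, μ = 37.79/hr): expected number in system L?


ρ = 4.43/37.79 = 0.1172
L = ρ[1 − (K+1)ρ^K + Kρ^(K+1)] / [(1−ρ)(1−ρ^(K+1))]
Numerator: 0.1172·(1 − 5·0.0001888 + 4·0.00002214) = 0.117126
Denominator: (0.8828)·(0.999978) = 0.882754
L = 0.117126/0.882754 = 0.1327

Final: 0.1327


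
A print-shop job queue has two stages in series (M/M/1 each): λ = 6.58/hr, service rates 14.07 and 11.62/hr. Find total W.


Each node sees arrival rate λ = 6.58/hr (tandem ⇒ throughput preserved).
W₁ = 1/(μ₁−λ) = 1/(14.07−6.58) = 0.13351 hr
W₂ = 1/(μ₂−λ) = 1/(11.62−6.58) = 0.19841 hr
W_total = W₁ + W₂ = 0.13351 + 0.19841 = 0.33192 hr

Final: 0.33192 hr


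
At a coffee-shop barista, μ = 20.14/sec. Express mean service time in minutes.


Mean service time = 1/μ = 1/20.14 second = 0.04965 second
In minutes: 0.04965 × 0.0166667 = 0.0008275 min

Final: 0.0008275 min


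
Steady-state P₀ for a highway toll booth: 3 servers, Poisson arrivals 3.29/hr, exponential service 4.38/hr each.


a = λ/μ = 3.29/4.38 = 0.7511; ρ = a/c = 0.2504
Σ_{k=0}^{2} a^k/k! (terms k=0..2) = 1.00000 + 0.75114 + 0.28211 = 2.03325
Tail: a^3/(3!(1−ρ)) = 0.42380/(6·0.7496) = 0.09423
P₀ = 1/(2.03325 + 0.09423) = 1/2.12747 = 0.470041

Final: 0.470041


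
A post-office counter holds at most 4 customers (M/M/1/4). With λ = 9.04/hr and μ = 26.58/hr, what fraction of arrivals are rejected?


ρ = λ/μ = 9.04/26.58 = 0.3401
P_K = (1−ρ)ρ^K/(1−ρ^(K+1)) = (0.6599·0.013380)/(1 − 0.004551)
= 0.008829/0.995449 = 0.008870

Final: 0.008870


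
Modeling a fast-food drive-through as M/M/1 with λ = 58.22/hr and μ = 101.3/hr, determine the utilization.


ρ = λ/μ = 58.22/101.3 = 0.5747

Final: 0.5747


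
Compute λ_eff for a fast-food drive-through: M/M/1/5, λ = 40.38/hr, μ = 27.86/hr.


ρ = 1.4494; P_K = (1−ρ)ρ^5/(1−ρ^6) = 0.347543
λ_eff = λ(1 − P_K) = 40.38·(1 − 0.347543) = 40.38·0.652457 = 26.3462 /hr

Final: 26.3462 /hr


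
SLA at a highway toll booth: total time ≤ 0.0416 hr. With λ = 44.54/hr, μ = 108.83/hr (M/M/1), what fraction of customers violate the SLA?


W ~ Exponential(μ−λ) for M/M/1.
μ − λ = 108.83 − 44.54 = 64.2900
P(W > t) = e^{−(μ−λ)t} = e^{−2.6745} = 0.068944

Final: 0.068944


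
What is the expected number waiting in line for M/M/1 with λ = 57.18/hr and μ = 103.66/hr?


ρ = 57.18/103.66 = 0.5516
Lq = ρ²/(1−ρ) = 0.3043/0.4484 = 0.6786

Final: 0.6786


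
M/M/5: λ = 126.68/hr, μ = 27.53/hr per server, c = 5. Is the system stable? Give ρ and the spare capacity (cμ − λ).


Total capacity cμ = 5·27.53 = 137.65/hr
ρ = λ/(cμ) = 126.68/137.65 = 0.9203
Stable ⇔ ρ < 1: YES
Spare capacity = cμ − λ = 137.65 − 126.68 = 10.97/hr

Final: ρ = 0.9203; stable; margin = 10.97/hr


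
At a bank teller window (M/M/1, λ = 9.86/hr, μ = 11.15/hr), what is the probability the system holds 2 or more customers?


ρ = 9.86/11.15 = 0.8843
P(N ≥ n) = ρ^n = 0.8843^2 = 0.781995

Final: 0.781995


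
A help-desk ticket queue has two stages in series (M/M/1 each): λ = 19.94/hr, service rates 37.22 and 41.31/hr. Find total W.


Each node sees arrival rate λ = 19.94/hr (tandem ⇒ throughput preserved).
W₁ = 1/(μ₁−λ) = 1/(37.22−19.94) = 0.05787 hr
W₂ = 1/(μ₂−λ) = 1/(41.31−19.94) = 0.04679 hr
W_total = W₁ + W₂ = 0.05787 + 0.04679 = 0.10466 hr

Final: 0.10466 hr


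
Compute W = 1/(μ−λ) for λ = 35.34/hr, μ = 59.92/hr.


W = 1/(μ−λ) = 1/(59.92 − 35.34) = 1/24.58 = 0.04068 hr

Final: 0.04068 hr


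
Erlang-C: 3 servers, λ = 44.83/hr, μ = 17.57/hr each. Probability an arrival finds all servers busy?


a = λ/μ = 2.5515; ρ = a/3 = 0.8505
P₀ = 0.039486 (from M/M/c formula)
C(c,a) = [a^c/(c!(1−ρ))]·P₀ = [16.61081/(6·0.1495)]·0.039486
= 18.51853·0.039486 = 0.731231

Final: 0.731231


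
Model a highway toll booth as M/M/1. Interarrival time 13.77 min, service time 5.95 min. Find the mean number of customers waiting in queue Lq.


λ = 60/13.77 = 4.3573 /hr
μ = 60/5.95 = 10.0840 /hr
ρ = λ/μ = 4.3573/10.0840 = 0.4321
Lq = ρ²/(1−ρ) = 0.1867/0.5679 = 0.3288

Final: 0.3288


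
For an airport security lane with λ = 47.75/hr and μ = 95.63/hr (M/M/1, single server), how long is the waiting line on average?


ρ = 47.75/95.63 = 0.4993
Lq = ρ²/(1−ρ) = 0.2493/0.5007 = 0.4980

Final: 0.4980


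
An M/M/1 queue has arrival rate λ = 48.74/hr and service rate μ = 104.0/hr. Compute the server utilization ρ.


ρ = λ/μ = 48.74/104.0 = 0.4687

Final: 0.4687


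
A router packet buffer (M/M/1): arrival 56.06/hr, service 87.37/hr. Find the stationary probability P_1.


ρ = 56.06/87.37 = 0.6416
P_n = (1−ρ)·ρ^n = (1 − 0.6416)·0.6416^1 = 0.3584·0.641639 = 0.229938

Final: 0.229938


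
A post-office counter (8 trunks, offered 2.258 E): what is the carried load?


B(8,2.258) = 0.001753 (Erlang-B)
Carried load = a(1 − B) = 2.258·(1 − 0.001753) = 2.258·0.998247 = 2.2540 E

Final: 2.2540 Erlangs


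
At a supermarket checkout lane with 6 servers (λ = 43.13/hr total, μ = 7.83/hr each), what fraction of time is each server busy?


ρ = λ/(cμ) = 43.13/(6·7.83) = 43.13/46.98 = 0.9181

Final: 0.9181


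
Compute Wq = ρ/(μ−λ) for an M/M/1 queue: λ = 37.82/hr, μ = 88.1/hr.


ρ = 37.82/88.1 = 0.4293
Wq = ρ/(μ−λ) = 0.4293/(88.1 − 37.82) = 0.4293/50.28 = 0.008538 hr

Final: 0.008538 hr


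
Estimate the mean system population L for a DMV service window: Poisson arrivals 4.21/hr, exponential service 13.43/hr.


ρ = λ/μ = 4.21/13.43 = 0.3135
L = ρ/(1−ρ) = 0.3135/(1 − 0.3135) = 0.3135/0.6865 = 0.4566

Final: 0.4566


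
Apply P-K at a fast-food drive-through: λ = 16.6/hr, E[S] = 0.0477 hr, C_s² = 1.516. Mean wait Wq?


ρ = λ·E[S] = 16.6·0.0477 = 0.7918
E[S²] = E[S]²(1+C_s²) = 0.0477²·(1+1.516) = 0.005725
Wq = λ·E[S²]/(2(1−ρ)) = 16.6·0.005725/(2·0.2082) = 0.22824 hr

Final: 0.22824 hr
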